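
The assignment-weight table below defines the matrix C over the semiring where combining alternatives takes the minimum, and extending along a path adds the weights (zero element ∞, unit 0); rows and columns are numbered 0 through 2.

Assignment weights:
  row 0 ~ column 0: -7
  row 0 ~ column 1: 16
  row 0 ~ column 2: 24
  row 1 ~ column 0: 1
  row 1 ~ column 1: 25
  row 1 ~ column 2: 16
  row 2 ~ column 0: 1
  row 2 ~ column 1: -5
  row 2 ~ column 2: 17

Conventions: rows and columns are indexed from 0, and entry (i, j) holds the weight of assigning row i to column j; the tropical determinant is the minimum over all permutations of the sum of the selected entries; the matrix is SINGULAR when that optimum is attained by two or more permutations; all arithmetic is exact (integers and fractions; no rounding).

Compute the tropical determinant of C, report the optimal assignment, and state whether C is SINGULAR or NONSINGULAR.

σ = (0, 1, 2): (-7) + 25 + 17 = 35
σ = (0, 2, 1): (-7) + 16 + (-5) = 4
σ = (1, 0, 2): 16 + 1 + 17 = 34
σ = (1, 2, 0): 16 + 16 + 1 = 33
σ = (2, 0, 1): 24 + 1 + (-5) = 20
σ = (2, 1, 0): 24 + 25 + 1 = 50
Optimal value attained by: σ = (0, 2, 1).
Answer: det⊕(C) = 4; verdict: NONSINGULAR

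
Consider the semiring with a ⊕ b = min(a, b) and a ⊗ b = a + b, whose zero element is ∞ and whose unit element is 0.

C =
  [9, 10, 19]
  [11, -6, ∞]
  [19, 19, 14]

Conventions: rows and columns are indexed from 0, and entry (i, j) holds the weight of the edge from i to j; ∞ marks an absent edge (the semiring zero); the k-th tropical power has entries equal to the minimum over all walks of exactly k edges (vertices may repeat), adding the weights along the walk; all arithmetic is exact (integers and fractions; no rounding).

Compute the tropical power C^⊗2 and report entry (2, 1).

C^⊗2:
  [18, 4, 28]
  [5, -12, 30]
  [28, 13, 28]
Key observation: the optimum is the walk 2->1->1, with weight 19 + (-6) = 13.
Optimal value attained by: walk 2->1->1.
Answer: (C^⊗2)[2][1] = 13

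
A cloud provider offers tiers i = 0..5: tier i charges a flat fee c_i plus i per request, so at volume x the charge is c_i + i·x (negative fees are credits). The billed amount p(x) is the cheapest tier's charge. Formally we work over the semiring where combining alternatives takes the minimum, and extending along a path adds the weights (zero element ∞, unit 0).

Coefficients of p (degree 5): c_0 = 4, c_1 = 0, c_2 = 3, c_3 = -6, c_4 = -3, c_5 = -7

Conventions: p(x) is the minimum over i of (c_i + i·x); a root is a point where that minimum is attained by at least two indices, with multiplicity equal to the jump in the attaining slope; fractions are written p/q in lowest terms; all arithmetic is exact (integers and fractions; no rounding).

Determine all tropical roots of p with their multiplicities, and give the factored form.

hull edge (i=0, c=4) to (i=1, c=0): slope -4, span 1
hull edge (i=1, c=0) to (i=3, c=-6): slope -3, span 2
hull edge (i=3, c=-6) to (i=5, c=-7): slope -1/2, span 2
Factored form: p(x) = -7 ⊗ (x ⊕ 1/2) ⊗ (x ⊕ 1/2) ⊗ (x ⊕ 3) ⊗ (x ⊕ 3) ⊗ (x ⊕ 4)
Answer: roots = 1/2 (mult 2), 3 (mult 2), 4 (mult 1)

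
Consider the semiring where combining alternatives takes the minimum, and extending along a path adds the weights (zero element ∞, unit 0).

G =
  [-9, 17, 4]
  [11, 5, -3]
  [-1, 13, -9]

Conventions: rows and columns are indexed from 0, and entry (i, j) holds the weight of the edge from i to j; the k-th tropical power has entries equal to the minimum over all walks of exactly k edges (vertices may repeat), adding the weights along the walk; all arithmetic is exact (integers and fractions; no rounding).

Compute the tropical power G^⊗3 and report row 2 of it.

G^⊗2:
  [-18, 8, -5]
  [-4, 10, -12]
  [-10, 4, -18]
G^⊗3:
  [-27, -1, -14]
  [-13, 1, -21]
  [-19, -5, -27]
Answer: row 2 of G^⊗3 = [-19, -5, -27]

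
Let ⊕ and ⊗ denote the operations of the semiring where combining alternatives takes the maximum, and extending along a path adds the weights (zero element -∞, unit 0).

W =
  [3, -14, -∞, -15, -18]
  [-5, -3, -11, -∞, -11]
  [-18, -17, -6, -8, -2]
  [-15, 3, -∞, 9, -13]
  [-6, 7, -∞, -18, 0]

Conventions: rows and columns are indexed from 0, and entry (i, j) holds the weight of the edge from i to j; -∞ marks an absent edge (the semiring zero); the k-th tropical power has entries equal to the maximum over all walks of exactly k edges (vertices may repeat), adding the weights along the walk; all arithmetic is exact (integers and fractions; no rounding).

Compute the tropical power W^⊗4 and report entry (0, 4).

W^⊗2:
  [6, -11, -25, -6, -15]
  [-2, -4, -14, -19, -11]
  [-8, 5, -12, 1, -2]
  [-2, 12, -8, 18, -4]
  [2, 7, -4, -9, 0]
W^⊗3:
  [9, -3, -22, 3, -12]
  [1, -4, -15, -10, -11]
  [0, 5, -6, 10, -2]
  [7, 21, 1, 27, 5]
  [5, 7, -4, 0, 0]
W^⊗4:
  [12, 6, -14, 12, -9]
  [4, -4, -15, -1, -11]
  [3, 13, -6, 19, -2]
  [16, 30, 10, 36, 14]
  [8, 7, -4, 9, 0]
Key observation: the optimum is the walk 0->0->0->0->4, with weight 3 + 3 + 3 + (-18) = -9.
Optimal value attained by: walk 0->0->0->0->4.
Answer: (W^⊗4)[0][4] = -9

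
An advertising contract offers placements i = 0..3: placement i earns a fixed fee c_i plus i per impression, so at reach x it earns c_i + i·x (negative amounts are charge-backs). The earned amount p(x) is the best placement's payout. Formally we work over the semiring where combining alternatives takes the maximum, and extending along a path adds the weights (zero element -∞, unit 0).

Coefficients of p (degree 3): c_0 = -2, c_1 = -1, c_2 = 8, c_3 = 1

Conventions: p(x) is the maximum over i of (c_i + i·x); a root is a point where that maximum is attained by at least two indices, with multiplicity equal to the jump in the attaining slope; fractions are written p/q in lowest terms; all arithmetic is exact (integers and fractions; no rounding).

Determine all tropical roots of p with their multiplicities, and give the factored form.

hull edge (i=0, c=-2) to (i=2, c=8): slope 5, span 2
hull edge (i=2, c=8) to (i=3, c=1): slope -7, span 1
Factored form: p(x) = 1 ⊗ (x ⊕ (-5)) ⊗ (x ⊕ (-5)) ⊗ (x ⊕ 7)
Answer: roots = -5 (mult 2), 7 (mult 1)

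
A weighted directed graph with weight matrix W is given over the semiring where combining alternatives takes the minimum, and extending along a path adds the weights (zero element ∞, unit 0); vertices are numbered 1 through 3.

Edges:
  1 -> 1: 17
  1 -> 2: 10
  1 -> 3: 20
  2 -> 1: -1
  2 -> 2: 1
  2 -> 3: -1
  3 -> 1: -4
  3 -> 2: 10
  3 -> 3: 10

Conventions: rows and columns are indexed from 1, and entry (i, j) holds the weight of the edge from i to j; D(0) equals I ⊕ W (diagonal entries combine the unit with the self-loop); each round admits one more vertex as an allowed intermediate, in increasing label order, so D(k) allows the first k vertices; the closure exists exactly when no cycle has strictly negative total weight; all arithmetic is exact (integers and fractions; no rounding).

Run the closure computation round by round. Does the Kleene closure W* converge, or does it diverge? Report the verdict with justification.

D(0):
  [0, 10, 20]
  [-1, 0, -1]
  [-4, 10, 0]
D(1):
  [0, 10, 20]
  [-1, 0, -1]
  [-4, 6, 0]
D(2):
  [0, 10, 9]
  [-1, 0, -1]
  [-4, 6, 0]
D(3):
  [0, 10, 9]
  [-5, 0, -1]
  [-4, 6, 0]
Key observation: every diagonal entry stays at the unit through all rounds, so no improving cycle exists.
Answer: CONVERGES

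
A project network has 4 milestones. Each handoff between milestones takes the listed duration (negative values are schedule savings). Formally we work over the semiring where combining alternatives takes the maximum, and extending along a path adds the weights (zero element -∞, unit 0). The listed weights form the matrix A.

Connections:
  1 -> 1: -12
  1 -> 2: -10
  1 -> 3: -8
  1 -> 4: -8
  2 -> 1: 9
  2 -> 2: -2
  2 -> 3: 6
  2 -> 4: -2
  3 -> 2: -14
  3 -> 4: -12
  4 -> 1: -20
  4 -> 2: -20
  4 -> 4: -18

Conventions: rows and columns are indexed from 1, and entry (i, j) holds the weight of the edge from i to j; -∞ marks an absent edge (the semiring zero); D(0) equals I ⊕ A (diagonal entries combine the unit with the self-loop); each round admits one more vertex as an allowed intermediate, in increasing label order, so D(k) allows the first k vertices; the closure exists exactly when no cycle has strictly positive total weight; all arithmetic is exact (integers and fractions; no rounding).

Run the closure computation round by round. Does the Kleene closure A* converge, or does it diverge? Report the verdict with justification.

D(0):
  [0, -10, -8, -8]
  [9, 0, 6, -2]
  [-∞, -14, 0, -12]
  [-20, -20, -∞, 0]
D(1):
  [0, -10, -8, -8]
  [9, 0, 6, 1]
  [-∞, -14, 0, -12]
  [-20, -20, -28, 0]
D(2):
  [0, -10, -4, -8]
  [9, 0, 6, 1]
  [-5, -14, 0, -12]
  [-11, -20, -14, 0]
D(3):
  [0, -10, -4, -8]
  [9, 0, 6, 1]
  [-5, -14, 0, -12]
  [-11, -20, -14, 0]
D(4):
  [0, -10, -4, -8]
  [9, 0, 6, 1]
  [-5, -14, 0, -12]
  [-11, -20, -14, 0]
Key observation: every diagonal entry stays at the unit through all rounds, so no improving cycle exists.
Answer: CONVERGES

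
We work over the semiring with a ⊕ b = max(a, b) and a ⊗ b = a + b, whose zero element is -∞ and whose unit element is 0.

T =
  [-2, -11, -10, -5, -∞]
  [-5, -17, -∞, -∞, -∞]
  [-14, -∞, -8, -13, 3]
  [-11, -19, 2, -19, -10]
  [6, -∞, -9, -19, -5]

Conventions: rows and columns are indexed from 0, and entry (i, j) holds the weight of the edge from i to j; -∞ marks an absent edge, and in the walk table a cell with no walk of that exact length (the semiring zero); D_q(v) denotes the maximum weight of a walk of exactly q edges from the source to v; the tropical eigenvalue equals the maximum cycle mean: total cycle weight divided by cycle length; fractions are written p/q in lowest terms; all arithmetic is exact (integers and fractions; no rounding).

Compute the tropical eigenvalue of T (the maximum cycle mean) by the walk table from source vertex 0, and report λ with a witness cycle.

q=0: [0, -∞, -∞, -∞, -∞]
q=1: [-2, -11, -10, -5, -∞]
q=2: [-4, -13, -3, -7, -7]
q=3: [-1, -15, -5, -9, 0]
q=4: [6, -12, -7, -6, -2]
q=5: [4, -5, -4, 1, -4]
Optimal cycle mean attained by: cycle 0->3->2->4->0, total (-5) + 2 + 3 + 6, length 4.
Answer: λ = 3/2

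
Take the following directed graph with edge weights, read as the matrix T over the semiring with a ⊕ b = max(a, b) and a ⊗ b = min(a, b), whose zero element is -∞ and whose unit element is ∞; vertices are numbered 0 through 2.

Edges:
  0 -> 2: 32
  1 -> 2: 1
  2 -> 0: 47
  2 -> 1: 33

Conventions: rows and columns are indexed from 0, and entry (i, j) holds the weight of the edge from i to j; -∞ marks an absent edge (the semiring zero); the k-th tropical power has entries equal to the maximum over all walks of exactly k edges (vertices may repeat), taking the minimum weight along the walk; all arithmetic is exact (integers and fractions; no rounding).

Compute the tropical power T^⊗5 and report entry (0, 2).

T^⊗2:
  [32, 32, -∞]
  [1, 1, -∞]
  [-∞, -∞, 32]
T^⊗3:
  [-∞, -∞, 32]
  [-∞, -∞, 1]
  [32, 32, -∞]
T^⊗4:
  [32, 32, -∞]
  [1, 1, -∞]
  [-∞, -∞, 32]
T^⊗5:
  [-∞, -∞, 32]
  [-∞, -∞, 1]
  [32, 32, -∞]
Key observation: the optimum is the walk 0->2->0->2->0->2, with weight 32 min 47 min 32 min 47 min 32 = 32.
Optimal value attained by: walk 0->2->0->2->0->2.
Answer: (T^⊗5)[0][2] = 32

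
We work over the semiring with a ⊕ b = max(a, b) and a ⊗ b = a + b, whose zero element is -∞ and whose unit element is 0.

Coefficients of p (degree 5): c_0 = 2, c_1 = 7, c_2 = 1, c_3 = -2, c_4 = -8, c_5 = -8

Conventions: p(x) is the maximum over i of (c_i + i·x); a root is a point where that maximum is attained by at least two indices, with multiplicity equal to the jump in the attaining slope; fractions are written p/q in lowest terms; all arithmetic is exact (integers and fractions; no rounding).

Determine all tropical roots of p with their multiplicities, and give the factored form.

hull edge (i=0, c=2) to (i=1, c=7): slope 5, span 1
hull edge (i=1, c=7) to (i=5, c=-8): slope -15/4, span 4
Factored form: p(x) = -8 ⊗ (x ⊕ (-5)) ⊗ (x ⊕ 15/4) ⊗ (x ⊕ 15/4) ⊗ (x ⊕ 15/4) ⊗ (x ⊕ 15/4)
Answer: roots = -5 (mult 1), 15/4 (mult 4)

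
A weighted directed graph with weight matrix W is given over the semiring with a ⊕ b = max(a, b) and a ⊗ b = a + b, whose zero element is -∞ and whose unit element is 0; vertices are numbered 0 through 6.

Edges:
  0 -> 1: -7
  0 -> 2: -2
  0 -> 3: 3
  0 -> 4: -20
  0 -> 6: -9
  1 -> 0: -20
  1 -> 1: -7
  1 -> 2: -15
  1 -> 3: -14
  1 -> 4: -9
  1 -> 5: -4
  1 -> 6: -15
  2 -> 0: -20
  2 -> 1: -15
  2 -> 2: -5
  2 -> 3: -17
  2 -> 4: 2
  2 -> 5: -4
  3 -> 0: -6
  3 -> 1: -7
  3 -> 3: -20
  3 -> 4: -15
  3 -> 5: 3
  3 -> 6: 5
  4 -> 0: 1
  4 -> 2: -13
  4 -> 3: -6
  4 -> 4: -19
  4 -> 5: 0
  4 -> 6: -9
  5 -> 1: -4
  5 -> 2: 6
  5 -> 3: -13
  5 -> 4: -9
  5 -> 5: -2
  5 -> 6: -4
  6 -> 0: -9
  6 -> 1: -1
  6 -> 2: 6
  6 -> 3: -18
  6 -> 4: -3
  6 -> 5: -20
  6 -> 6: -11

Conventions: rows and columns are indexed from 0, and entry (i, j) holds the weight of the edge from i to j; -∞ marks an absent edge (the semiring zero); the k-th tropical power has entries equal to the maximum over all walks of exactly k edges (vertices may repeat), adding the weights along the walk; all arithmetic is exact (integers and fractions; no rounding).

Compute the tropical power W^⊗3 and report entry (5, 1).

W^⊗2:
  [-3, -4, -3, -17, 0, 6, 8]
  [-8, -8, 2, -15, -13, -6, -8]
  [3, -8, 2, -4, -3, 2, -7]
  [-4, 4, 11, -3, 2, 1, -1]
  [-12, -4, 6, 4, -9, -2, -1]
  [-8, -5, 4, -11, 8, 2, -6]
  [-2, -8, 1, -6, 8, 2, -12]
W^⊗3:
  [1, 7, 14, 0, 5, 4, 2]
  [-12, -9, 0, -5, 4, -2, -10]
  [-2, -2, 8, 6, 4, 0, 1]
  [3, -2, 7, -1, 13, 7, 2]
  [-2, -2, 5, -9, 8, 7, 9]
  [9, -2, 8, 2, 6, 8, -1]
  [9, -2, 8, 2, 3, 8, -1]
Key observation: the optimum is the walk 5->2->5->1, with weight 6 + (-4) + (-4) = -2.
Optimal value attained by: walk 5->2->5->1.
Answer: (W^⊗3)[5][1] = -2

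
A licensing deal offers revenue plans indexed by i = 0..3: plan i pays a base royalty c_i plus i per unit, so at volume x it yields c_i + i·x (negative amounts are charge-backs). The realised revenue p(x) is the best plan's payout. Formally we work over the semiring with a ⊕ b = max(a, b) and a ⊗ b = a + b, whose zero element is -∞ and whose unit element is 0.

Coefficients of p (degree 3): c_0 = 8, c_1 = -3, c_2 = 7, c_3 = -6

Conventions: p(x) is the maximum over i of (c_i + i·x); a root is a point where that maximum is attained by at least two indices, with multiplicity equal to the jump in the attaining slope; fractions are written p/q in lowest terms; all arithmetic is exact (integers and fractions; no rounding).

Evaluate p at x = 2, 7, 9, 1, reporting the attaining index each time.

p(2) = max(8+0·2=8, -3+1·2=-1, 7+2·2=11, -6+3·2=0) = 11 (attained by i=2)
p(7) = max(8+0·7=8, -3+1·7=4, 7+2·7=21, -6+3·7=15) = 21 (attained by i=2)
p(9) = max(8+0·9=8, -3+1·9=6, 7+2·9=25, -6+3·9=21) = 25 (attained by i=2)
p(1) = max(8+0·1=8, -3+1·1=-2, 7+2·1=9, -6+3·1=-3) = 9 (attained by i=2)
Answer: p(2) = 11; p(7) = 21; p(9) = 25; p(1) = 9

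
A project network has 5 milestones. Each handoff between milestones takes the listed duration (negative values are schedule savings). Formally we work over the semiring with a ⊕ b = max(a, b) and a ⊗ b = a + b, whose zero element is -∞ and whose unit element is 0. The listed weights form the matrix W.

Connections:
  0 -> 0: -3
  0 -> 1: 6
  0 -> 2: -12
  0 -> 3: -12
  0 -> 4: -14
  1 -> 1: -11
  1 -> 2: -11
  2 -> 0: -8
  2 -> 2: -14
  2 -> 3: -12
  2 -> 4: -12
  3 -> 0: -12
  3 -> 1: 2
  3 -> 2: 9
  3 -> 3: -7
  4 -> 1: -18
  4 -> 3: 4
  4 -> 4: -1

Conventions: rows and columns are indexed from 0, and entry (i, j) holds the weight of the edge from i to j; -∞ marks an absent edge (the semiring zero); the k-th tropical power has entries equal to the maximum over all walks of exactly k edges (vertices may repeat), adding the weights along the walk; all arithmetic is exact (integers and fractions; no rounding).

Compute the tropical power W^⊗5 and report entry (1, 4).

W^⊗2:
  [-6, 3, -3, -10, -15]
  [-19, -22, -22, -23, -23]
  [-11, -2, -3, -8, -13]
  [1, -5, 2, -3, -3]
  [-8, 6, 13, 3, -2]
W^⊗3:
  [-9, 0, -1, -11, -15]
  [-22, -13, -14, -19, -24]
  [-11, -5, 1, -9, -14]
  [-2, 7, 6, 1, -4]
  [5, 5, 12, 2, 1]
W^⊗4:
  [-9, -3, -2, -11, -13]
  [-22, -16, -10, -20, -25]
  [-7, -5, 0, -10, -11]
  [-2, 4, 10, 0, -5]
  [4, 11, 11, 5, 0]
W^⊗5:
  [-10, -3, -2, -9, -14]
  [-18, -16, -11, -21, -22]
  [-8, -1, -1, -7, -12]
  [2, 4, 9, -1, -2]
  [3, 10, 14, 4, -1]
Key observation: the optimum is the walk 1->2->4->3->2->4, with weight (-11) + (-12) + 4 + 9 + (-12) = -22.
Optimal value attained by: walk 1->2->4->3->2->4.
Answer: (W^⊗5)[1][4] = -22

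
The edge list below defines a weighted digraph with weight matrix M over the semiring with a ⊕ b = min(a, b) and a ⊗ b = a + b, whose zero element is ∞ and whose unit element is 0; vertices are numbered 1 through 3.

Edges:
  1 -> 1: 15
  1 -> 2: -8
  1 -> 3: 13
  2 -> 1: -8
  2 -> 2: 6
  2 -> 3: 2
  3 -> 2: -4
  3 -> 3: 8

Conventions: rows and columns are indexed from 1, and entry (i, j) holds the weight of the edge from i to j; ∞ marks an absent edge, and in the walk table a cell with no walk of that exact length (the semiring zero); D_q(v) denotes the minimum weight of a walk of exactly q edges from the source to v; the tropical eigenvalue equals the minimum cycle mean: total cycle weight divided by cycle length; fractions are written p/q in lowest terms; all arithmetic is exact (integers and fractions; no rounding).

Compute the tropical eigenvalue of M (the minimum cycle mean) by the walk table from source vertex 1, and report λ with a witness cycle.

q=0: [0, ∞, ∞]
q=1: [15, -8, 13]
q=2: [-16, -2, -6]
q=3: [-10, -24, -3]
Optimal cycle mean attained by: cycle 1->2->1, total (-8) + (-8), length 2.
Answer: λ = -8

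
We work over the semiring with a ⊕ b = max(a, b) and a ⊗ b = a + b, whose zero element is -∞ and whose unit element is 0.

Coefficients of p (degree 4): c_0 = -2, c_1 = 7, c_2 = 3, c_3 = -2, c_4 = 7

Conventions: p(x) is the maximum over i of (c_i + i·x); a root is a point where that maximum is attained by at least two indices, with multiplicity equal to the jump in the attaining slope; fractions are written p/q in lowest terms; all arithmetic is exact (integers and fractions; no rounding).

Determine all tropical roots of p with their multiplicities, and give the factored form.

hull edge (i=0, c=-2) to (i=1, c=7): slope 9, span 1
hull edge (i=1, c=7) to (i=4, c=7): slope 0, span 3
Factored form: p(x) = 7 ⊗ (x ⊕ (-9)) ⊗ (x ⊕ 0) ⊗ (x ⊕ 0) ⊗ (x ⊕ 0)
Answer: roots = -9 (mult 1), 0 (mult 3)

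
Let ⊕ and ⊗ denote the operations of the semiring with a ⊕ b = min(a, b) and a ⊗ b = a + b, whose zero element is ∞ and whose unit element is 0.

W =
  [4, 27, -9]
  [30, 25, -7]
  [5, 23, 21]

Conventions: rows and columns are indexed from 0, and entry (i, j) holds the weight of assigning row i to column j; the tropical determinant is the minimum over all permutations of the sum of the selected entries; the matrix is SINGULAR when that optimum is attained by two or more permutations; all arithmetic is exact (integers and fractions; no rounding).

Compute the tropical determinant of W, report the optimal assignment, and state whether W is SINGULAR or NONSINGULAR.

σ = (0, 1, 2): 4 + 25 + 21 = 50
σ = (0, 2, 1): 4 + (-7) + 23 = 20
σ = (1, 0, 2): 27 + 30 + 21 = 78
σ = (1, 2, 0): 27 + (-7) + 5 = 25
σ = (2, 0, 1): (-9) + 30 + 23 = 44
σ = (2, 1, 0): (-9) + 25 + 5 = 21
Optimal value attained by: σ = (0, 2, 1).
Answer: det⊕(W) = 20; verdict: NONSINGULAR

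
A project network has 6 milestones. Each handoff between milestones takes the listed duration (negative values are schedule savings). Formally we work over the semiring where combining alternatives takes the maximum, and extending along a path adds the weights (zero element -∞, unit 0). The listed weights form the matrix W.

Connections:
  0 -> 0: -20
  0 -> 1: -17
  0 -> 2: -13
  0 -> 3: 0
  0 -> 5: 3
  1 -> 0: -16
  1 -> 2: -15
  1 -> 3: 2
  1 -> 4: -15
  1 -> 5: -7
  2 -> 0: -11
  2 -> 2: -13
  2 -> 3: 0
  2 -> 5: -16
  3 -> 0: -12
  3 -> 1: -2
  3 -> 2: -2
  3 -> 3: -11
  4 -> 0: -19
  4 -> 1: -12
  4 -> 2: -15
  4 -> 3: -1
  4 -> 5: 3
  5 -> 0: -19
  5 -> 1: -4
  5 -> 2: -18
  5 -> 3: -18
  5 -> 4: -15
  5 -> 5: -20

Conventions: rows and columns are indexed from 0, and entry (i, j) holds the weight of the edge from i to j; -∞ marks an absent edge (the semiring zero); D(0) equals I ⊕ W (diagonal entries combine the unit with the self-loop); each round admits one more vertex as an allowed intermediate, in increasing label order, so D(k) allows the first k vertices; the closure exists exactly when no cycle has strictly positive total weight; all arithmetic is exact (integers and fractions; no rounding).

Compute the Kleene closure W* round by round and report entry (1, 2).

D(0):
  [0, -17, -13, 0, -∞, 3]
  [-16, 0, -15, 2, -15, -7]
  [-11, -∞, 0, 0, -∞, -16]
  [-12, -2, -2, 0, -∞, -∞]
  [-19, -12, -15, -1, 0, 3]
  [-19, -4, -18, -18, -15, 0]
D(1):
  [0, -17, -13, 0, -∞, 3]
  [-16, 0, -15, 2, -15, -7]
  [-11, -28, 0, 0, -∞, -8]
  [-12, -2, -2, 0, -∞, -9]
  [-19, -12, -15, -1, 0, 3]
  [-19, -4, -18, -18, -15, 0]
D(2):
  [0, -17, -13, 0, -32, 3]
  [-16, 0, -15, 2, -15, -7]
  [-11, -28, 0, 0, -43, -8]
  [-12, -2, -2, 0, -17, -9]
  [-19, -12, -15, -1, 0, 3]
  [-19, -4, -18, -2, -15, 0]
D(3):
  [0, -17, -13, 0, -32, 3]
  [-16, 0, -15, 2, -15, -7]
  [-11, -28, 0, 0, -43, -8]
  [-12, -2, -2, 0, -17, -9]
  [-19, -12, -15, -1, 0, 3]
  [-19, -4, -18, -2, -15, 0]
D(4):
  [0, -2, -2, 0, -17, 3]
  [-10, 0, 0, 2, -15, -7]
  [-11, -2, 0, 0, -17, -8]
  [-12, -2, -2, 0, -17, -9]
  [-13, -3, -3, -1, 0, 3]
  [-14, -4, -4, -2, -15, 0]
D(5):
  [0, -2, -2, 0, -17, 3]
  [-10, 0, 0, 2, -15, -7]
  [-11, -2, 0, 0, -17, -8]
  [-12, -2, -2, 0, -17, -9]
  [-13, -3, -3, -1, 0, 3]
  [-14, -4, -4, -2, -15, 0]
D(6):
  [0, -1, -1, 1, -12, 3]
  [-10, 0, 0, 2, -15, -7]
  [-11, -2, 0, 0, -17, -8]
  [-12, -2, -2, 0, -17, -9]
  [-11, -1, -1, 1, 0, 3]
  [-14, -4, -4, -2, -15, 0]
Answer: W*[1][2] = 0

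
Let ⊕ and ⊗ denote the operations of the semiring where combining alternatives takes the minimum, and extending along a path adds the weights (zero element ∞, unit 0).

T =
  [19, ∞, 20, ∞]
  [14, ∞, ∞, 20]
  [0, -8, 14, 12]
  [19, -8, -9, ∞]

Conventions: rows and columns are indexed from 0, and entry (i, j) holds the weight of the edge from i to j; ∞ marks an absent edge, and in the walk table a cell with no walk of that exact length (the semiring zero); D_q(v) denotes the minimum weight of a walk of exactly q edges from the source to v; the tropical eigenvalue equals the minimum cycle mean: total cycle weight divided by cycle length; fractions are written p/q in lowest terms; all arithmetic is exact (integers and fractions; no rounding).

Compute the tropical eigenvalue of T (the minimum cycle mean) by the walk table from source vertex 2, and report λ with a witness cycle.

q=0: [∞, ∞, 0, ∞]
q=1: [0, -8, 14, 12]
q=2: [6, 4, 3, 12]
q=3: [3, -5, 3, 15]
q=4: [3, -5, 6, 15]
Optimal cycle mean attained by: cycle 1->3->2->1, total 20 + (-9) + (-8), length 3.
Answer: λ = 1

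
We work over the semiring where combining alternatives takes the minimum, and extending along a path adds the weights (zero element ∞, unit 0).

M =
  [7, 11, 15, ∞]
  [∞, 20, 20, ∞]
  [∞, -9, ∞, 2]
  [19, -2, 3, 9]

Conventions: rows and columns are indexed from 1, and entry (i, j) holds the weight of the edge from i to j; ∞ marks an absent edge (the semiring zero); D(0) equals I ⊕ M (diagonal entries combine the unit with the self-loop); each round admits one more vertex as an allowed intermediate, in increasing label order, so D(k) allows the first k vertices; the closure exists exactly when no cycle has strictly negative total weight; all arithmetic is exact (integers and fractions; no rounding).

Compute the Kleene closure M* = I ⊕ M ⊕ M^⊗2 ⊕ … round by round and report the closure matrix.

D(0):
  [0, 11, 15, ∞]
  [∞, 0, 20, ∞]
  [∞, -9, 0, 2]
  [19, -2, 3, 0]
D(1):
  [0, 11, 15, ∞]
  [∞, 0, 20, ∞]
  [∞, -9, 0, 2]
  [19, -2, 3, 0]
D(2):
  [0, 11, 15, ∞]
  [∞, 0, 20, ∞]
  [∞, -9, 0, 2]
  [19, -2, 3, 0]
D(3):
  [0, 6, 15, 17]
  [∞, 0, 20, 22]
  [∞, -9, 0, 2]
  [19, -6, 3, 0]
D(4):
  [0, 6, 15, 17]
  [41, 0, 20, 22]
  [21, -9, 0, 2]
  [19, -6, 3, 0]
Answer: M* = [[0, 6, 15, 17], [41, 0, 20, 22], [21, -9, 0, 2], [19, -6, 3, 0]]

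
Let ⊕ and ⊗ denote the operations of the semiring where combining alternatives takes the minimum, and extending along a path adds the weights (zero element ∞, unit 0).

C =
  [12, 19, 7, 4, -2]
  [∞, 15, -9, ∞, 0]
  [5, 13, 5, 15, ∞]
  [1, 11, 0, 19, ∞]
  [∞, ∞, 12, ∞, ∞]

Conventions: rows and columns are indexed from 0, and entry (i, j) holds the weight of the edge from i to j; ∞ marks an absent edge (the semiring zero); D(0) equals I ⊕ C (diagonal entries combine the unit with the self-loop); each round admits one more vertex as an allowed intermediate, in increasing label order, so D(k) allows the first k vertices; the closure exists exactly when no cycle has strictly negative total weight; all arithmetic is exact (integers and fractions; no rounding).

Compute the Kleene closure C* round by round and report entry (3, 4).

D(0):
  [0, 19, 7, 4, -2]
  [∞, 0, -9, ∞, 0]
  [5, 13, 0, 15, ∞]
  [1, 11, 0, 0, ∞]
  [∞, ∞, 12, ∞, 0]
D(1):
  [0, 19, 7, 4, -2]
  [∞, 0, -9, ∞, 0]
  [5, 13, 0, 9, 3]
  [1, 11, 0, 0, -1]
  [∞, ∞, 12, ∞, 0]
D(2):
  [0, 19, 7, 4, -2]
  [∞, 0, -9, ∞, 0]
  [5, 13, 0, 9, 3]
  [1, 11, 0, 0, -1]
  [∞, ∞, 12, ∞, 0]
D(3):
  [0, 19, 7, 4, -2]
  [-4, 0, -9, 0, -6]
  [5, 13, 0, 9, 3]
  [1, 11, 0, 0, -1]
  [17, 25, 12, 21, 0]
D(4):
  [0, 15, 4, 4, -2]
  [-4, 0, -9, 0, -6]
  [5, 13, 0, 9, 3]
  [1, 11, 0, 0, -1]
  [17, 25, 12, 21, 0]
D(5):
  [0, 15, 4, 4, -2]
  [-4, 0, -9, 0, -6]
  [5, 13, 0, 9, 3]
  [1, 11, 0, 0, -1]
  [17, 25, 12, 21, 0]
Answer: C*[3][4] = -1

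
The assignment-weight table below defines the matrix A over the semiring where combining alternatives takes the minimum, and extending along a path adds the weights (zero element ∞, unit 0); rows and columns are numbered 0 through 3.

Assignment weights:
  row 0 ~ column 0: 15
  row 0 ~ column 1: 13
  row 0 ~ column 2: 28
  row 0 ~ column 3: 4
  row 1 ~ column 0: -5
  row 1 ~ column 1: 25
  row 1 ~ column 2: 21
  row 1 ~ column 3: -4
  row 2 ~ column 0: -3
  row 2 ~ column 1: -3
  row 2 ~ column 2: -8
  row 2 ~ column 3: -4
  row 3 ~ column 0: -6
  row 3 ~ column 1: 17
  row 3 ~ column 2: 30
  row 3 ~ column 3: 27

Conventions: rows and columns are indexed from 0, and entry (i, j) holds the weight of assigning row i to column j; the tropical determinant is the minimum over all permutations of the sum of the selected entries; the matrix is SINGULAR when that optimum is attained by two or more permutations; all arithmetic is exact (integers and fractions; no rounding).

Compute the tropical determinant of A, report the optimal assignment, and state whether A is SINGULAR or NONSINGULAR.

σ = (0, 1, 2, 3): 15 + 25 + (-8) + 27 = 59
σ = (0, 1, 3, 2): 15 + 25 + (-4) + 30 = 66
σ = (0, 2, 1, 3): 15 + 21 + (-3) + 27 = 60
σ = (0, 2, 3, 1): 15 + 21 + (-4) + 17 = 49
σ = (0, 3, 1, 2): 15 + (-4) + (-3) + 30 = 38
σ = (0, 3, 2, 1): 15 + (-4) + (-8) + 17 = 20
σ = (1, 0, 2, 3): 13 + (-5) + (-8) + 27 = 27
σ = (1, 0, 3, 2): 13 + (-5) + (-4) + 30 = 34
σ = (1, 2, 0, 3): 13 + 21 + (-3) + 27 = 58
σ = (1, 2, 3, 0): 13 + 21 + (-4) + (-6) = 24
σ = (1, 3, 0, 2): 13 + (-4) + (-3) + 30 = 36
σ = (1, 3, 2, 0): 13 + (-4) + (-8) + (-6) = -5
σ = (2, 0, 1, 3): 28 + (-5) + (-3) + 27 = 47
σ = (2, 0, 3, 1): 28 + (-5) + (-4) + 17 = 36
σ = (2, 1, 0, 3): 28 + 25 + (-3) + 27 = 77
σ = (2, 1, 3, 0): 28 + 25 + (-4) + (-6) = 43
σ = (2, 3, 0, 1): 28 + (-4) + (-3) + 17 = 38
σ = (2, 3, 1, 0): 28 + (-4) + (-3) + (-6) = 15
σ = (3, 0, 1, 2): 4 + (-5) + (-3) + 30 = 26
σ = (3, 0, 2, 1): 4 + (-5) + (-8) + 17 = 8
σ = (3, 1, 0, 2): 4 + 25 + (-3) + 30 = 56
σ = (3, 1, 2, 0): 4 + 25 + (-8) + (-6) = 15
σ = (3, 2, 0, 1): 4 + 21 + (-3) + 17 = 39
σ = (3, 2, 1, 0): 4 + 21 + (-3) + (-6) = 16
Optimal value attained by: σ = (1, 3, 2, 0).
Answer: det⊕(A) = -5; verdict: NONSINGULAR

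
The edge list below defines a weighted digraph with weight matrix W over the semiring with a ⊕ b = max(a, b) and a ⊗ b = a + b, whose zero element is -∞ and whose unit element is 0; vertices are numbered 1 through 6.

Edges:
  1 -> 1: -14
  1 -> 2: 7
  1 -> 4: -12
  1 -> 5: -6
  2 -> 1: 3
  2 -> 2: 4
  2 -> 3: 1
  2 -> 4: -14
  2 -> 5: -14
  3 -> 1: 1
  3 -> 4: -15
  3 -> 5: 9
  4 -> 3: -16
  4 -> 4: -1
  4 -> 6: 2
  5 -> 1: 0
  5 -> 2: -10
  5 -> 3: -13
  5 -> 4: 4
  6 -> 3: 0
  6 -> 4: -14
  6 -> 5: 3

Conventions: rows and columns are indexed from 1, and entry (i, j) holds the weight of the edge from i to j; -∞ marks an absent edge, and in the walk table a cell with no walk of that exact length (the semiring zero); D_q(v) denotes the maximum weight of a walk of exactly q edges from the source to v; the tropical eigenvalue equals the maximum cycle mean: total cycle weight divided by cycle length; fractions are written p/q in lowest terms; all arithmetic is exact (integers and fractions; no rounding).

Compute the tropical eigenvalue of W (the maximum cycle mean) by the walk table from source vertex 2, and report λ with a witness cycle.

q=0: [-∞, 0, -∞, -∞, -∞, -∞]
q=1: [3, 4, 1, -14, -14, -∞]
q=2: [7, 10, 5, -9, 10, -12]
q=3: [13, 14, 11, 14, 14, -7]
q=4: [17, 20, 15, 18, 20, 16]
q=5: [23, 24, 21, 24, 24, 20]
q=6: [27, 30, 25, 28, 30, 26]
Optimal cycle mean attained by: cycle 1->2->1, total 7 + 3, length 2.
Answer: λ = 5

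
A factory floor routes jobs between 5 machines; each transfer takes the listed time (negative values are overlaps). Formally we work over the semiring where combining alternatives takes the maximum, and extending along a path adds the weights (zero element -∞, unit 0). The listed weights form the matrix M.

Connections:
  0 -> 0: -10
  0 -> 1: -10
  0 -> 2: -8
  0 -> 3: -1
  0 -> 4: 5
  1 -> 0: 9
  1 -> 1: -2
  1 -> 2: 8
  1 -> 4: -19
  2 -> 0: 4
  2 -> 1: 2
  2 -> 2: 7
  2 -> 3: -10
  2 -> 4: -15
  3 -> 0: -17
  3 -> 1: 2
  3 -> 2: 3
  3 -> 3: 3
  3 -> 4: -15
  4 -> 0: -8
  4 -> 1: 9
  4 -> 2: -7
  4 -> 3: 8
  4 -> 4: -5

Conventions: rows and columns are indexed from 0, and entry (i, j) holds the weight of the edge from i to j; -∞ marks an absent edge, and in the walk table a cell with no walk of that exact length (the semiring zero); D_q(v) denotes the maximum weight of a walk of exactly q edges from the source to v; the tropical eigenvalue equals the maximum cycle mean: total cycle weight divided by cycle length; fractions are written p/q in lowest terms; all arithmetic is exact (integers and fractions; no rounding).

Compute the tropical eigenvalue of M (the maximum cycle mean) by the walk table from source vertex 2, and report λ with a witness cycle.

q=0: [-∞, -∞, 0, -∞, -∞]
q=1: [4, 2, 7, -10, -15]
q=2: [11, 9, 14, 3, 9]
q=3: [18, 18, 21, 17, 16]
q=4: [27, 25, 28, 24, 23]
q=5: [34, 32, 35, 31, 32]
Optimal cycle mean attained by: cycle 0->4->1->0, total 5 + 9 + 9, length 3.
Answer: λ = 23/3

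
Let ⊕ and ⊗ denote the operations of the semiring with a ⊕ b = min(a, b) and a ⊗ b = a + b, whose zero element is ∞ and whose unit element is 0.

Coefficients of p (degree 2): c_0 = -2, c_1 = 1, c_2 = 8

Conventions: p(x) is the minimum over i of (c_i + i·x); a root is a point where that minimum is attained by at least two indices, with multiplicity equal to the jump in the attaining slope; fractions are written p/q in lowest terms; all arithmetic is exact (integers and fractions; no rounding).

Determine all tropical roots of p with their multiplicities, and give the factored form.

hull edge (i=0, c=-2) to (i=1, c=1): slope 3, span 1
hull edge (i=1, c=1) to (i=2, c=8): slope 7, span 1
Factored form: p(x) = 8 ⊗ (x ⊕ (-7)) ⊗ (x ⊕ (-3))
Answer: roots = -7 (mult 1), -3 (mult 1)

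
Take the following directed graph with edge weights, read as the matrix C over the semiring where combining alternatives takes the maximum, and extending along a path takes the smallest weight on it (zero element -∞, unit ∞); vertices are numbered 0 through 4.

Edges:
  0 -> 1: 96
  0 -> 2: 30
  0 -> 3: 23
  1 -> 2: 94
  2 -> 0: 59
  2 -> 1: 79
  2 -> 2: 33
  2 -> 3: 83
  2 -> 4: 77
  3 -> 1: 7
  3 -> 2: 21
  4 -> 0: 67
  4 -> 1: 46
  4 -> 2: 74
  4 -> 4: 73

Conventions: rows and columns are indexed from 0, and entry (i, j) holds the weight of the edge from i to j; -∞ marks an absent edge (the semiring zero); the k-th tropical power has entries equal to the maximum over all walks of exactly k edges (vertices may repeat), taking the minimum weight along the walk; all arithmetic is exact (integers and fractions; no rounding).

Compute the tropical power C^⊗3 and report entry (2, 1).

C^⊗2:
  [30, 30, 94, 30, 30]
  [59, 79, 33, 83, 77]
  [67, 59, 79, 33, 73]
  [21, 21, 21, 21, 21]
  [67, 74, 73, 74, 74]
C^⊗3:
  [59, 79, 33, 83, 77]
  [67, 59, 79, 33, 73]
  [67, 79, 73, 79, 77]
  [21, 21, 21, 21, 21]
  [67, 73, 74, 73, 73]
Key observation: the optimum is the walk 2->1->2->1, with weight 79 min 94 min 79 = 79.
Optimal value attained by: walk 2->1->2->1.
Answer: (C^⊗3)[2][1] = 79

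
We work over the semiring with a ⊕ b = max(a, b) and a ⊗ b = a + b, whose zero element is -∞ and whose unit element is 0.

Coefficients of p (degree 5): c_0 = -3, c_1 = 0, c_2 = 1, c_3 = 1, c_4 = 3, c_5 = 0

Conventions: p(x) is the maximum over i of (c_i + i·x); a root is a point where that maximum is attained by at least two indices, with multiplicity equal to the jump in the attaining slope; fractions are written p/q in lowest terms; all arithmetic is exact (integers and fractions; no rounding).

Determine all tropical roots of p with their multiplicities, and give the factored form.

hull edge (i=0, c=-3) to (i=1, c=0): slope 3, span 1
hull edge (i=1, c=0) to (i=4, c=3): slope 1, span 3
hull edge (i=4, c=3) to (i=5, c=0): slope -3, span 1
Factored form: p(x) = 0 ⊗ (x ⊕ (-3)) ⊗ (x ⊕ (-1)) ⊗ (x ⊕ (-1)) ⊗ (x ⊕ (-1)) ⊗ (x ⊕ 3)
Answer: roots = -3 (mult 1), -1 (mult 3), 3 (mult 1)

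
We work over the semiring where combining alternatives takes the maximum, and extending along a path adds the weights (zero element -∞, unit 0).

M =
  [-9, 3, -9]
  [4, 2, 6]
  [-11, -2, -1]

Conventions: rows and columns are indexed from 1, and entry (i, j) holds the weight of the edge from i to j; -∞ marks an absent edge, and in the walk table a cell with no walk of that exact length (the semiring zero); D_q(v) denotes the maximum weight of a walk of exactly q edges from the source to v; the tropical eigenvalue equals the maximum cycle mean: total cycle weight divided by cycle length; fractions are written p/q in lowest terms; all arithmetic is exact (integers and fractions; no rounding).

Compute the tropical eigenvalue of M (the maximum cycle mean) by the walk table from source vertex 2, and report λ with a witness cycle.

q=0: [-∞, 0, -∞]
q=1: [4, 2, 6]
q=2: [6, 7, 8]
q=3: [11, 9, 13]
Optimal cycle mean attained by: cycle 1->2->1, total 3 + 4, length 2.
Answer: λ = 7/2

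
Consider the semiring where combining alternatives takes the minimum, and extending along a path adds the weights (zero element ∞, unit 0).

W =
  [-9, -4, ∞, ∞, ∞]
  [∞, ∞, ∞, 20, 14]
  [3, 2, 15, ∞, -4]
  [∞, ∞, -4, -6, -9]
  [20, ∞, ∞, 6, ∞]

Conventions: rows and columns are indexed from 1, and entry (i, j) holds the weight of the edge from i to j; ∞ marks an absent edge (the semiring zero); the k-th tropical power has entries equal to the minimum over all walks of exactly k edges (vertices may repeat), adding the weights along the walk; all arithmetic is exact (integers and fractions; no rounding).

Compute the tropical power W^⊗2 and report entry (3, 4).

W^⊗2:
  [-18, -13, ∞, 16, 10]
  [34, ∞, 16, 14, 11]
  [-6, -1, 30, 2, 11]
  [-1, -2, -10, -12, -15]
  [11, 16, 2, 0, -3]
Key observation: the optimum is the walk 3->5->4, with weight (-4) + 6 = 2.
Optimal value attained by: walk 3->5->4.
Answer: (W^⊗2)[3][4] = 2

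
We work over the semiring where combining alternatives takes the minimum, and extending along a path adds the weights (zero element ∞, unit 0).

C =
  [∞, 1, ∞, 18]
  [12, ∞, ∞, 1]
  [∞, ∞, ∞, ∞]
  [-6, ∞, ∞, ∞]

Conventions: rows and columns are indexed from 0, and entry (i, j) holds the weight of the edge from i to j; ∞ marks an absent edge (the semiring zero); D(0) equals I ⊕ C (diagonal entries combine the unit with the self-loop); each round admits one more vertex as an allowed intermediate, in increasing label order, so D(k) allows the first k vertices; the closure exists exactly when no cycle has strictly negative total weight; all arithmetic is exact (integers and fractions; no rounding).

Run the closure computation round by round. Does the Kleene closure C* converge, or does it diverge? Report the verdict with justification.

D(0):
  [0, 1, ∞, 18]
  [12, 0, ∞, 1]
  [∞, ∞, 0, ∞]
  [-6, ∞, ∞, 0]
D(1):
  [0, 1, ∞, 18]
  [12, 0, ∞, 1]
  [∞, ∞, 0, ∞]
  [-6, -5, ∞, 0]
Detection: at round 2, diagonal entry (3, 3) turns strictly negative.
Key observation: the cycle 3->0->1->3 has total weight (-6) + 1 + 1, which is strictly negative.
Answer: DIVERGES — negative cycle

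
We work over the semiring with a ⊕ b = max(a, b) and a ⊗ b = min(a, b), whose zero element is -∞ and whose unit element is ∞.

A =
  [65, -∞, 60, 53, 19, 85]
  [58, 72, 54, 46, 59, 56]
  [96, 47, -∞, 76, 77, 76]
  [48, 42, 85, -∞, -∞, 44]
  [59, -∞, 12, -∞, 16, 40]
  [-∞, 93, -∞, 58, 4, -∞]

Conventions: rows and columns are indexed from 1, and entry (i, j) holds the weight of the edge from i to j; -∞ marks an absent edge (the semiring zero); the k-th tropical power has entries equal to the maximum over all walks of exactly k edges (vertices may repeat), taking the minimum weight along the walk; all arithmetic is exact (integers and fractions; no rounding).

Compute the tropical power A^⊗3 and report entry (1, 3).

A^⊗2:
  [65, 85, 60, 60, 60, 65]
  [59, 72, 58, 56, 59, 58]
  [65, 76, 76, 58, 47, 85]
  [85, 47, 48, 76, 77, 76]
  [59, 40, 59, 53, 19, 59]
  [58, 72, 58, 46, 59, 56]
A^⊗3:
  [65, 72, 60, 60, 60, 65]
  [59, 72, 59, 58, 59, 59]
  [76, 85, 60, 76, 76, 76]
  [65, 76, 76, 58, 48, 85]
  [59, 59, 59, 59, 59, 59]
  [59, 72, 58, 58, 59, 58]
Key observation: the optimum is the walk 1->1->1->3, with weight 65 min 65 min 60 = 60.
Optimal value attained by: walk 1->1->1->3.
Answer: (A^⊗3)[1][3] = 60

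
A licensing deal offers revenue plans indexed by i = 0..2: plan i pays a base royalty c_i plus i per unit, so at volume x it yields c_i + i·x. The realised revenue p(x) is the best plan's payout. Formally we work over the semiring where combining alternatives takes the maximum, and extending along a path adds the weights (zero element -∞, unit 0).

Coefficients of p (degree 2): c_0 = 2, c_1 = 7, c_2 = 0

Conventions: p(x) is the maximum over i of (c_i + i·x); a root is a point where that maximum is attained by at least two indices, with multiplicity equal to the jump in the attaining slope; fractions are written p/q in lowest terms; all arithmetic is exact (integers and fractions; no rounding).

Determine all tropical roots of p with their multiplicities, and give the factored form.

hull edge (i=0, c=2) to (i=1, c=7): slope 5, span 1
hull edge (i=1, c=7) to (i=2, c=0): slope -7, span 1
Factored form: p(x) = 0 ⊗ (x ⊕ (-5)) ⊗ (x ⊕ 7)
Answer: roots = -5 (mult 1), 7 (mult 1)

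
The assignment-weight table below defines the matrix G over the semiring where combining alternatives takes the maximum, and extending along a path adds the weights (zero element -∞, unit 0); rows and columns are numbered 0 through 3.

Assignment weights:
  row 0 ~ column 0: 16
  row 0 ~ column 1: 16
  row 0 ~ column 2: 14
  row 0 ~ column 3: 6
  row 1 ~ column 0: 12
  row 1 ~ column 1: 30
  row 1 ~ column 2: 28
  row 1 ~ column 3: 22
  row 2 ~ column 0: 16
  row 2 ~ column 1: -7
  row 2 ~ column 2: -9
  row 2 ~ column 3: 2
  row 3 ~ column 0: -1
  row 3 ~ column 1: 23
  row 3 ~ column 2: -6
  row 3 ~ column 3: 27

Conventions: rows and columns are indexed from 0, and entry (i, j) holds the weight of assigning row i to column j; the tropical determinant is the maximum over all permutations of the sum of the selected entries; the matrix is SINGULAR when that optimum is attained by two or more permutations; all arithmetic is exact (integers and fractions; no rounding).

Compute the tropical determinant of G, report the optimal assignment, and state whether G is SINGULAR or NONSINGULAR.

σ = (0, 1, 2, 3): 16 + 30 + (-9) + 27 = 64
σ = (0, 1, 3, 2): 16 + 30 + 2 + (-6) = 42
σ = (0, 2, 1, 3): 16 + 28 + (-7) + 27 = 64
σ = (0, 2, 3, 1): 16 + 28 + 2 + 23 = 69
σ = (0, 3, 1, 2): 16 + 22 + (-7) + (-6) = 25
σ = (0, 3, 2, 1): 16 + 22 + (-9) + 23 = 52
σ = (1, 0, 2, 3): 16 + 12 + (-9) + 27 = 46
σ = (1, 0, 3, 2): 16 + 12 + 2 + (-6) = 24
σ = (1, 2, 0, 3): 16 + 28 + 16 + 27 = 87
σ = (1, 2, 3, 0): 16 + 28 + 2 + (-1) = 45
σ = (1, 3, 0, 2): 16 + 22 + 16 + (-6) = 48
σ = (1, 3, 2, 0): 16 + 22 + (-9) + (-1) = 28
σ = (2, 0, 1, 3): 14 + 12 + (-7) + 27 = 46
σ = (2, 0, 3, 1): 14 + 12 + 2 + 23 = 51
σ = (2, 1, 0, 3): 14 + 30 + 16 + 27 = 87
σ = (2, 1, 3, 0): 14 + 30 + 2 + (-1) = 45
σ = (2, 3, 0, 1): 14 + 22 + 16 + 23 = 75
σ = (2, 3, 1, 0): 14 + 22 + (-7) + (-1) = 28
σ = (3, 0, 1, 2): 6 + 12 + (-7) + (-6) = 5
σ = (3, 0, 2, 1): 6 + 12 + (-9) + 23 = 32
σ = (3, 1, 0, 2): 6 + 30 + 16 + (-6) = 46
σ = (3, 1, 2, 0): 6 + 30 + (-9) + (-1) = 26
σ = (3, 2, 0, 1): 6 + 28 + 16 + 23 = 73
σ = (3, 2, 1, 0): 6 + 28 + (-7) + (-1) = 26
Optimal value attained by: σ = (1, 2, 0, 3).
Answer: det⊕(G) = 87; verdict: SINGULAR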